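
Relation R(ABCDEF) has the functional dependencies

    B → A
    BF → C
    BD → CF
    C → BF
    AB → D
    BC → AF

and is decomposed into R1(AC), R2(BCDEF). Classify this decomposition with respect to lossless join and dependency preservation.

Lossless test: (C)⁺ = {ABCDF}, which contains all of one fragment — lossless.
Dependency preservation: B → A; AB → D; BC → AF are not contained in any single fragment, but the restricted closure of each left-hand side across the fragments still reaches the right-hand side; the remaining FDs each lie inside some fragment. All dependencies are preserved.

lossless and dependency-preserving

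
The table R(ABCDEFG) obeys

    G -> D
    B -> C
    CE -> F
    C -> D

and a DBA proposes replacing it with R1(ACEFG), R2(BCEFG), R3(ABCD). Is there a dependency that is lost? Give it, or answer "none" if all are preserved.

G -> D

Check G → D: no single fragment contains all of {DG}, and the restricted closure of {G} across the fragments never reaches {D}.
B → C is preserved.
CE → F is preserved.
C → D is preserved.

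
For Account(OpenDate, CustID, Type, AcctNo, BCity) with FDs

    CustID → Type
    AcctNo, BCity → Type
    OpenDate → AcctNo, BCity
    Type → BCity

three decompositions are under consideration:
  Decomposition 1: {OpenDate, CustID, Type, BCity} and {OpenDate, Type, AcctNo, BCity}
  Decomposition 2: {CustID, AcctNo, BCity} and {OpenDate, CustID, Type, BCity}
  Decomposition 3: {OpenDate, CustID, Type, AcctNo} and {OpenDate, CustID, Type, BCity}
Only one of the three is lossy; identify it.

Decomposition 1: common = {OpenDate, Type, BCity}, closure = {OpenDate, Type, AcctNo, BCity} → lossless.
Decomposition 2: common = {CustID, BCity}, closure = {CustID, Type, BCity} → lossy.
Decomposition 3: common = {OpenDate, CustID, Type}, closure = {OpenDate, CustID, Type, AcctNo, BCity} → lossless.

Decomposition 2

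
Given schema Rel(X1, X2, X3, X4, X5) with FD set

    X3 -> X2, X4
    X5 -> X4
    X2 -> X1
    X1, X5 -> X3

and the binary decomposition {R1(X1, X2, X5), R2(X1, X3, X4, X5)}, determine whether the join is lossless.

Yes

Common attributes: R1 ∩ R2 = {X1, X5}.
Closure of {X1, X5}: X5 → X4 applies, adding X4; X1, X5 → X3 applies, adding X3; X3 → X2, X4 applies, adding X2. So (X1, X5)⁺ = {X1, X2, X3, X4, X5}.
This closure contains every attribute of R1, so R1 ∩ R2 → R1. The join is lossless.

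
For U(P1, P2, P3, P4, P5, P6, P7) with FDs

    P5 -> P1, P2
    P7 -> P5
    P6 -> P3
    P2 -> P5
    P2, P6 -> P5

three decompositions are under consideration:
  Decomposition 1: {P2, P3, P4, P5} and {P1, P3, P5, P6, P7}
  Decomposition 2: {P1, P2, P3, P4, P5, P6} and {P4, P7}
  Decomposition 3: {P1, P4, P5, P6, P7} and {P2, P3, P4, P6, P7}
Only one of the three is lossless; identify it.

Decomposition 1: common = {P3, P5}, closure = {P1, P2, P3, P5} → lossy.
Decomposition 2: common = {P4}, closure = {P4} → lossy.
Decomposition 3: common = {P4, P6, P7}, closure = {P1, P2, P3, P4, P5, P6, P7} → lossless.

Decomposition 3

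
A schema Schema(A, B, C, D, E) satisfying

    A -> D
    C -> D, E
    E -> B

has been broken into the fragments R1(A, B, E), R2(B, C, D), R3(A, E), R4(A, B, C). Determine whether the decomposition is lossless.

Chase test. Columns are A, B, C, D, E; row i has aⱼ where attribute j ∈ Ri, else bᵢⱼ.
Initial tableau (one row per fragment):
  row 1: a1 a2 b13 b14 a5
  row 2: b21 a2 a3 a4 b25
  row 3: a1 b32 b33 b34 a5
  row 4: a1 a2 a3 b44 b45
Rows 1 and 3 agree on A; apply A→D and equate their D entries.
Rows 1 and 4 agree on A; apply A→D and equate their D entries.
Rows 2 and 4 agree on C; apply C→D, E and equate their D, E entries.
Rows 1 and 3 agree on E; apply E→B and equate their B entries.
No row becomes fully distinguished — the join is lossy.

No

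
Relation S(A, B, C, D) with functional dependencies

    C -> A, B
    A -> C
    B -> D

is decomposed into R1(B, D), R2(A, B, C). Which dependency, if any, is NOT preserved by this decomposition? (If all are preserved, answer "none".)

C → A, B lies within R2.
A → C lies within R2.
B → D lies within R1.
Every dependency is enforceable on the fragments, so the decomposition is dependency-preserving.

none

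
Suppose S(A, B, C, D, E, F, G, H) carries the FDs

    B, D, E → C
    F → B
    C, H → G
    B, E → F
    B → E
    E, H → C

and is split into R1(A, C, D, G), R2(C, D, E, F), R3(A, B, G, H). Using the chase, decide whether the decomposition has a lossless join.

No

Chase test. Columns are A, B, C, D, E, F, G, H; row i has aⱼ where attribute j ∈ Ri, else bᵢⱼ.
Initial tableau (one row per fragment):
  row 1: a1 b12 a3 a4 b15 b16 a7 b18
  row 2: b21 b22 a3 a4 a5 a6 b27 b28
  row 3: a1 a2 b33 b34 b35 b36 a7 a8
No row becomes fully distinguished — the join is lossy.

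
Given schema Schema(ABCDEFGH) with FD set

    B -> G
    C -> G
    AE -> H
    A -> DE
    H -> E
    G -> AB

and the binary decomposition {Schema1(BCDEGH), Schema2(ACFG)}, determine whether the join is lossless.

Common attributes: Schema1 ∩ Schema2 = {CG}.
Closure of {CG}: G → AB applies, adding AB; A → DE applies, adding DE; AE → H applies, adding H. So (CG)⁺ = {ABCDEGH}.
This closure contains every attribute of Schema1, so Schema1 ∩ Schema2 → Schema1. The join is lossless.

Yes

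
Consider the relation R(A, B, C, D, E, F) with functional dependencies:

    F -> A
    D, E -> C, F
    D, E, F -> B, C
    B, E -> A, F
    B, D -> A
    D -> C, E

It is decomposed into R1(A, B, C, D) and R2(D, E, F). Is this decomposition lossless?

Common attributes: R1 ∩ R2 = {D}.
Closure of {D}: D → C, E applies, adding C, E; D, E → C, F applies, adding F; D, E, F → B, C applies, adding B; B, E → A, F applies, adding A. So (D)⁺ = {A, B, C, D, E, F}.
This closure contains every attribute of R1, so R1 ∩ R2 → R1. The join is lossless.

Yes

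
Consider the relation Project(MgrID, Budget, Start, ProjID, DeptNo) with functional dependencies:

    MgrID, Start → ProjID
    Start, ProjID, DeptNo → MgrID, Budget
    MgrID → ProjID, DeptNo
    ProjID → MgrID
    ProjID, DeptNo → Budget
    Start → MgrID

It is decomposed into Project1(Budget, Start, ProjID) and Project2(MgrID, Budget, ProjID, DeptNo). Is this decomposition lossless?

Common attributes: Project1 ∩ Project2 = {Budget, ProjID}.
Closure of {Budget, ProjID}: ProjID → MgrID applies, adding MgrID; MgrID → ProjID, DeptNo applies, adding DeptNo. So (Budget, ProjID)⁺ = {MgrID, Budget, ProjID, DeptNo}.
This closure contains every attribute of Project2, so Project1 ∩ Project2 → Project2. The join is lossless.

Yes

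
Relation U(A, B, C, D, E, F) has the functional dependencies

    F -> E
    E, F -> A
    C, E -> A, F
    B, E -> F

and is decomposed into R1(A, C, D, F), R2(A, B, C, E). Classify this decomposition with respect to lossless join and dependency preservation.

lossy and not dependency-preserving

Lossless test: (A, C)⁺ = {A, C}, which is a superkey of neither fragment — lossy.
Dependency preservation: the restricted closure of {F} across the fragments never reaches {E}, so F → E cannot be enforced without a join — not preserved.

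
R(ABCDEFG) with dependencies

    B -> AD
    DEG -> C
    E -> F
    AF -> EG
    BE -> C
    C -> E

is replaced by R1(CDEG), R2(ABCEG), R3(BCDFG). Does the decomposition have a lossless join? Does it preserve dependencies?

Lossless test (chase): Rows 2 and 3 agree on B; apply B→AD and equate their AD entries. Rows 1 and 2 agree on E; apply E→F and equate their F entries. Rows 1 and 3 agree on C; apply C→E and equate their E entries. Rows 1 and 3 agree on E; apply E→F and equate their F entries. Row 2 is now all distinguished symbols — the join is lossless.
Dependency preservation: the restricted closure of {E} across the fragments never reaches {F}, so E → F cannot be enforced without a join — not preserved.

lossless but not dependency-preserving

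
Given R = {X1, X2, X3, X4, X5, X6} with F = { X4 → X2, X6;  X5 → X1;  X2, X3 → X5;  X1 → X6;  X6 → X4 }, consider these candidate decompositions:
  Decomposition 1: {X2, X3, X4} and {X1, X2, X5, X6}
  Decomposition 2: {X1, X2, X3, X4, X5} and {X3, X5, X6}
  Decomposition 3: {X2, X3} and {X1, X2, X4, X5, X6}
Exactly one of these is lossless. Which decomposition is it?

Decomposition 2

Decomposition 1: common = {X2}, closure = {X2} → lossy.
Decomposition 2: common = {X3, X5}, closure = {X1, X2, X3, X4, X5, X6} → lossless.
Decomposition 3: common = {X2}, closure = {X2} → lossy.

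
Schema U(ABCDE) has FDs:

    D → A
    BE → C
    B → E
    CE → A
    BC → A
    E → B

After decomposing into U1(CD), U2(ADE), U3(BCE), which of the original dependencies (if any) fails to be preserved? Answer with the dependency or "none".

D → A lies within U2.
BE → C lies within U3.
B → E lies within U3.
CE → A: restricted closure across fragments reaches A.
BC → A: restricted closure across fragments reaches A.
E → B lies within U3.
Every dependency is enforceable on the fragments, so the decomposition is dependency-preserving.

none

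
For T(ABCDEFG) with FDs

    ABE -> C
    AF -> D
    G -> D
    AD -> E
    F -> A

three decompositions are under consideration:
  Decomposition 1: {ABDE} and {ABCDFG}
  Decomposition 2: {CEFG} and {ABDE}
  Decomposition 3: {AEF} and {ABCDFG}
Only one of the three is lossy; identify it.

Decomposition 1: common = {ABD}, closure = {ABCDE} → lossless.
Decomposition 2: common = {E}, closure = {E} → lossy.
Decomposition 3: common = {AF}, closure = {ADEF} → lossless.

Decomposition 2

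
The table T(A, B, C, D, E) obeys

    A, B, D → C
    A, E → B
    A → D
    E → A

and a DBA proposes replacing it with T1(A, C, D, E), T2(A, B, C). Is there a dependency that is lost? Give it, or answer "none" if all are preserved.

Check A, E → B: no single fragment contains all of {A, B, E}, and the restricted closure of {A, E} across the fragments never reaches {B}.
A, B, D → C is preserved.
A → D is preserved.
E → A is preserved.

A, E → B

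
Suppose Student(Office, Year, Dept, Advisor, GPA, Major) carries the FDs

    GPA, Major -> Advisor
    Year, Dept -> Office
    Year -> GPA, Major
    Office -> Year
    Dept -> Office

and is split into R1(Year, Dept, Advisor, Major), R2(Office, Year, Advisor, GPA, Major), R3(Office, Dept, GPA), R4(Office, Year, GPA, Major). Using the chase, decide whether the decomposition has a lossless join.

Yes

Chase test. Columns are Office, Year, Dept, Advisor, GPA, Major; row i has aⱼ where attribute j ∈ Ri, else bᵢⱼ.
Initial tableau (one row per fragment):
  row 1: b11 a2 a3 a4 b15 a6
  row 2: a1 a2 b23 a4 a5 a6
  row 3: a1 b32 a3 b34 a5 b36
  row 4: a1 a2 b43 b44 a5 a6
Rows 2 and 4 agree on GPA, Major; apply GPA, Major→Advisor and equate their Advisor entries.
Rows 1 and 2 agree on Year; apply Year→GPA, Major and equate their GPA, Major entries.
Rows 2 and 3 agree on Office; apply Office→Year and equate their Year entries.
Rows 1 and 3 agree on Dept; apply Dept→Office and equate their Office entries.
Rows 1 and 3 agree on Year; apply Year→GPA, Major and equate their GPA, Major entries.
Rows 1 and 3 agree on GPA, Major; apply GPA, Major→Advisor and equate their Advisor entries.
Row 1 is now all distinguished symbols — the join is lossless.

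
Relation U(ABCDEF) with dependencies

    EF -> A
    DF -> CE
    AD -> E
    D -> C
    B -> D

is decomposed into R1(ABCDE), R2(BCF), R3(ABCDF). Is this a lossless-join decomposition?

Yes

Chase test. Columns are ABCDEF; row i has aⱼ where attribute j ∈ Ri, else bᵢⱼ.
Initial tableau (one row per fragment):
  row 1: a1 a2 a3 a4 a5 b16
  row 2: b21 a2 a3 b24 b25 a6
  row 3: a1 a2 a3 a4 b35 a6
Rows 1 and 3 agree on AD; apply AD→E and equate their E entries.
Rows 1 and 2 agree on B; apply B→D and equate their D entries.
Rows 2 and 3 agree on DF; apply DF→CE and equate their CE entries.
Rows 2 and 3 agree on EF; apply EF→A and equate their A entries.
Row 2 is now all distinguished symbols — the join is lossless.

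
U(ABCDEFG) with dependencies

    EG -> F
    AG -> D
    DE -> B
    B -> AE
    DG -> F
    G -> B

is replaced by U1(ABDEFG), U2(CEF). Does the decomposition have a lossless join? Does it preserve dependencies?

lossy but dependency-preserving

Lossless test: (EF)⁺ = {EF}, which is a superkey of neither fragment — lossy.
Dependency preservation: every FD's attributes lie within a single fragment, so each can be enforced locally — preserved.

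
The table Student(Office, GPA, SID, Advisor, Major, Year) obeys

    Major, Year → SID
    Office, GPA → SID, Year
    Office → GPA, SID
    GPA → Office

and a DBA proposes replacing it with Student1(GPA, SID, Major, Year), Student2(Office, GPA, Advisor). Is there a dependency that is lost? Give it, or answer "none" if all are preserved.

Major, Year → SID lies within Student1.
Office, GPA → SID, Year: restricted closure across fragments reaches SID, Year.
Office → GPA, SID: restricted closure across fragments reaches GPA, SID.
GPA → Office lies within Student2.
Every dependency is enforceable on the fragments, so the decomposition is dependency-preserving.

none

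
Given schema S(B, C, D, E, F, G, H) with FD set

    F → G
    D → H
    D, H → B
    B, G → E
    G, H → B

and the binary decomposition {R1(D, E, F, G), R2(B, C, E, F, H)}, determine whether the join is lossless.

No

Common attributes: R1 ∩ R2 = {E, F}.
Closure of {E, F}: F → G applies, adding G. So (E, F)⁺ = {E, F, G}.
The closure contains neither all of R1 = {D, E, F, G} nor all of R2 = {B, C, E, F, H}, so the common attributes are not a superkey of either fragment. The join is lossy.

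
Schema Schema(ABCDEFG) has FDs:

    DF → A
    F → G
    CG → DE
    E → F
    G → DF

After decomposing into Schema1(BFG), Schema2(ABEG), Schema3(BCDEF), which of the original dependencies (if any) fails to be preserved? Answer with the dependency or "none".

none

DF → A: restricted closure across fragments reaches A.
F → G lies within Schema1.
CG → DE: restricted closure across fragments reaches DE.
E → F lies within Schema3.
G → DF: restricted closure across fragments reaches DF.
Every dependency is enforceable on the fragments, so the decomposition is dependency-preserving.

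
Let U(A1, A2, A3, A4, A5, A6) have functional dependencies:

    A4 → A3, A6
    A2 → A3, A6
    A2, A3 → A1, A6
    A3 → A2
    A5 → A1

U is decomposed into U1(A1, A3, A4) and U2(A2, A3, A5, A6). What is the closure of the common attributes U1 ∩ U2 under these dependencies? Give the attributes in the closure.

U1 ∩ U2 = {A3}.
A3 → A2 applies, adding A2
A2 → A3, A6 applies, adding A6
A2, A3 → A1, A6 applies, adding A1
Closure: {A1, A2, A3, A6}.

A1, A2, A3, A6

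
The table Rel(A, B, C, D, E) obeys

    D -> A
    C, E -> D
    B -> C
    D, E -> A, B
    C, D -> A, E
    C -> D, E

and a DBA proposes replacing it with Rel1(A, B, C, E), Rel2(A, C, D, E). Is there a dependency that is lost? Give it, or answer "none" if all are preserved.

none

D → A lies within Rel2.
C, E → D lies within Rel2.
B → C lies within Rel1.
D, E → A, B: restricted closure across fragments reaches A, B.
C, D → A, E lies within Rel2.
C → D, E lies within Rel2.
Every dependency is enforceable on the fragments, so the decomposition is dependency-preserving.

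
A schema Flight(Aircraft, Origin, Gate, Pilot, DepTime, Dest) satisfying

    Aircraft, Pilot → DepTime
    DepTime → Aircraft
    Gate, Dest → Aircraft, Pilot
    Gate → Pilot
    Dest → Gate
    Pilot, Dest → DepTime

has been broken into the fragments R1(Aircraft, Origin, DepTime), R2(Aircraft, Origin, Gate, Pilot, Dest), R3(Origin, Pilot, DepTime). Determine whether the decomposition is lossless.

Yes

Chase test. Columns are Aircraft, Origin, Gate, Pilot, DepTime, Dest; row i has aⱼ where attribute j ∈ Ri, else bᵢⱼ.
Initial tableau (one row per fragment):
  row 1: a1 a2 b13 b14 a5 b16
  row 2: a1 a2 a3 a4 b25 a6
  row 3: b31 a2 b33 a4 a5 b36
Rows 1 and 3 agree on DepTime; apply DepTime→Aircraft and equate their Aircraft entries.
Rows 2 and 3 agree on Aircraft, Pilot; apply Aircraft, Pilot→DepTime and equate their DepTime entries.
Row 2 is now all distinguished symbols — the join is lossless.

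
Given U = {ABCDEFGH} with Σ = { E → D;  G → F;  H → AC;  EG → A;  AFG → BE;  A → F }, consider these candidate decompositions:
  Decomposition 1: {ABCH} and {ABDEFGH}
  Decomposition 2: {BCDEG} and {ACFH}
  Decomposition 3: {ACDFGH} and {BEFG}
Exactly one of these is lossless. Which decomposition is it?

Decomposition 1: common = {ABH}, closure = {ABCFH} → lossless.
Decomposition 2: common = {C}, closure = {C} → lossy.
Decomposition 3: common = {FG}, closure = {FG} → lossy.

Decomposition 1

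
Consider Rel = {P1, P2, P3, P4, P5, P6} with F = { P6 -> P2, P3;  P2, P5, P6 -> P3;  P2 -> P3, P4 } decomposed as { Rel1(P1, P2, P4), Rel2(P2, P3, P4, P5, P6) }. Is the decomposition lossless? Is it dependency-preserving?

Lossless test: (P2, P4)⁺ = {P2, P3, P4}, which is a superkey of neither fragment — lossy.
Dependency preservation: every FD's attributes lie within a single fragment, so each can be enforced locally — preserved.

lossy but dependency-preserving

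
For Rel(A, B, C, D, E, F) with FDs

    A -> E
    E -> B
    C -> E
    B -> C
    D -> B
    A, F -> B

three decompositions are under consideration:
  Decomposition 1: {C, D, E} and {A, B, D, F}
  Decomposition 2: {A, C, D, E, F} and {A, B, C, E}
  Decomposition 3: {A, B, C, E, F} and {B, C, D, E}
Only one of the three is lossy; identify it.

Decomposition 1: common = {D}, closure = {B, C, D, E} → lossless.
Decomposition 2: common = {A, C, E}, closure = {A, B, C, E} → lossless.
Decomposition 3: common = {B, C, E}, closure = {B, C, E} → lossy.

Decomposition 3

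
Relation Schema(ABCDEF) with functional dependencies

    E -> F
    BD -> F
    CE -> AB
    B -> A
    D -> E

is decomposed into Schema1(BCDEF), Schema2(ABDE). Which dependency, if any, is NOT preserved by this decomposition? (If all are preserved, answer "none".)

none

E → F lies within Schema1.
BD → F lies within Schema1.
CE → AB: restricted closure across fragments reaches AB.
B → A lies within Schema2.
D → E lies within Schema1.
Every dependency is enforceable on the fragments, so the decomposition is dependency-preserving.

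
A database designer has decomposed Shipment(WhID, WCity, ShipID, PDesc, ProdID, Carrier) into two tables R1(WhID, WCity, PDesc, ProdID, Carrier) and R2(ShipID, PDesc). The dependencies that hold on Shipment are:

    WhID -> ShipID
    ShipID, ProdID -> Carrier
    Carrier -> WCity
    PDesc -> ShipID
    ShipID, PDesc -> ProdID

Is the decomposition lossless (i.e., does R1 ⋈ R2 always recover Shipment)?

Yes

Common attributes: R1 ∩ R2 = {PDesc}.
Closure of {PDesc}: PDesc → ShipID applies, adding ShipID; ShipID, PDesc → ProdID applies, adding ProdID; ShipID, ProdID → Carrier applies, adding Carrier; Carrier → WCity applies, adding WCity. So (PDesc)⁺ = {WCity, ShipID, PDesc, ProdID, Carrier}.
This closure contains every attribute of R2, so R1 ∩ R2 → R2. The join is lossless.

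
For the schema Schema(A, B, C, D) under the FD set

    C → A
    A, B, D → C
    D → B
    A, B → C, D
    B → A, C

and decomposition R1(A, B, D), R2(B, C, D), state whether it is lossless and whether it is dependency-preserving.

Lossless test: (B, D)⁺ = {A, B, C, D}, which contains all of one fragment — lossless.
Dependency preservation: the restricted closure of {C} across the fragments never reaches {A}, so C → A cannot be enforced without a join — not preserved.

lossless but not dependency-preserving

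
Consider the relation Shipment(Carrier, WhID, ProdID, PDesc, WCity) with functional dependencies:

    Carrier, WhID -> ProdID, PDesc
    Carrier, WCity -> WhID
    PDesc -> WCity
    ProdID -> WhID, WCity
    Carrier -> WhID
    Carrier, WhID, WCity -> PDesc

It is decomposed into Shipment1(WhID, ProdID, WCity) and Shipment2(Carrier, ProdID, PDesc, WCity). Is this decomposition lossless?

Yes

Common attributes: Shipment1 ∩ Shipment2 = {ProdID, WCity}.
Closure of {ProdID, WCity}: ProdID → WhID, WCity applies, adding WhID. So (ProdID, WCity)⁺ = {WhID, ProdID, WCity}.
This closure contains every attribute of Shipment1, so Shipment1 ∩ Shipment2 → Shipment1. The join is lossless.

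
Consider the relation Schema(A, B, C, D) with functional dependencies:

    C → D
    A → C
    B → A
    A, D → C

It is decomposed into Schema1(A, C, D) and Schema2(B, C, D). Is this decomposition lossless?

Common attributes: Schema1 ∩ Schema2 = {C, D}.
No dependency enlarges {C, D}, so (C, D)⁺ = {C, D}.
The closure contains neither all of Schema1 = {A, C, D} nor all of Schema2 = {B, C, D}, so the common attributes are not a superkey of either fragment. The join is lossy.

No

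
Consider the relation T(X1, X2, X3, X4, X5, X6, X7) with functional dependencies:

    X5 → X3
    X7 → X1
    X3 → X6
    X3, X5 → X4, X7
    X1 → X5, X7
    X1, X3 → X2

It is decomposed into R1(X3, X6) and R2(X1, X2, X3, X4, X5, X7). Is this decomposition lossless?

Common attributes: R1 ∩ R2 = {X3}.
Closure of {X3}: X3 → X6 applies, adding X6. So (X3)⁺ = {X3, X6}.
This closure contains every attribute of R1, so R1 ∩ R2 → R1. The join is lossless.

Yes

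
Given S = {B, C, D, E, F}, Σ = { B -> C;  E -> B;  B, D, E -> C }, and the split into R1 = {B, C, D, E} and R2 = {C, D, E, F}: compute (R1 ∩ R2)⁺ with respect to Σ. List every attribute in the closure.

R1 ∩ R2 = {C, D, E}.
E → B applies, adding B
Closure: {B, C, D, E}.

B, C, D, E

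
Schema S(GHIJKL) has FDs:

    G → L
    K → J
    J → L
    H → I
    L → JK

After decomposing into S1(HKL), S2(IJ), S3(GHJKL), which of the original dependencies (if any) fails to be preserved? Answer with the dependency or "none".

H → I

Check H → I: no single fragment contains all of {HI}, and the restricted closure of {H} across the fragments never reaches {I}.
G → L is preserved.
K → J is preserved.
J → L is preserved.
L → JK is preserved.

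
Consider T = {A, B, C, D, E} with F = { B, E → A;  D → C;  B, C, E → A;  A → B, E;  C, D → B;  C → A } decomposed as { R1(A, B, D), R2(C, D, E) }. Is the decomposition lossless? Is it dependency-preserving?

Lossless test: (D)⁺ = {A, B, C, D, E}, which contains all of one fragment — lossless.
Dependency preservation: the restricted closure of {B, E} across the fragments never reaches {A}, so B, E → A cannot be enforced without a join — not preserved.

lossless but not dependency-preserving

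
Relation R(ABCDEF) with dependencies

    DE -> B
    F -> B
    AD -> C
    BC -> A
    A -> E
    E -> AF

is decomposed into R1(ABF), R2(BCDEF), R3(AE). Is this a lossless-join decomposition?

Yes

Chase test. Columns are ABCDEF; row i has aⱼ where attribute j ∈ Ri, else bᵢⱼ.
Initial tableau (one row per fragment):
  row 1: a1 a2 b13 b14 b15 a6
  row 2: b21 a2 a3 a4 a5 a6
  row 3: a1 b32 b33 b34 a5 b36
Rows 1 and 3 agree on A; apply A→E and equate their E entries.
Rows 1 and 2 agree on E; apply E→AF and equate their AF entries.
Rows 1 and 3 agree on E; apply E→AF and equate their AF entries.
Rows 1 and 3 agree on F; apply F→B and equate their B entries.
Row 2 is now all distinguished symbols — the join is lossless.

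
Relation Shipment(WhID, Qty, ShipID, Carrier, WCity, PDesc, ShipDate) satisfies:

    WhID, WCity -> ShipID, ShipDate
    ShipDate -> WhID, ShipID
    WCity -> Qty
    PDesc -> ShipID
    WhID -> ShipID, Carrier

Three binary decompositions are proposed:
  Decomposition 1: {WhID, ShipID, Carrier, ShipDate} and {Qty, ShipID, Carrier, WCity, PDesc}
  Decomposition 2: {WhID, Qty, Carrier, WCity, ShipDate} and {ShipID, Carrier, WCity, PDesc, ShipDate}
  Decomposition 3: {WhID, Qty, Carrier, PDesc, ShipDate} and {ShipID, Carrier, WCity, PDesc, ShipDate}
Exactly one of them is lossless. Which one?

Decomposition 2

Decomposition 1: common = {ShipID, Carrier}, closure = {ShipID, Carrier} → lossy.
Decomposition 2: common = {Carrier, WCity, ShipDate}, closure = {WhID, Qty, ShipID, Carrier, WCity, ShipDate} → lossless.
Decomposition 3: common = {Carrier, PDesc, ShipDate}, closure = {WhID, ShipID, Carrier, PDesc, ShipDate} → lossy.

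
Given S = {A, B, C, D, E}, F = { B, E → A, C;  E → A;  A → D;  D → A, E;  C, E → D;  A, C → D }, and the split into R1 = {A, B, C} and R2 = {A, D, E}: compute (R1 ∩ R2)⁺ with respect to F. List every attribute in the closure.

A, D, E

R1 ∩ R2 = {A}.
A → D applies, adding D
D → A, E applies, adding E
Closure: {A, D, E}.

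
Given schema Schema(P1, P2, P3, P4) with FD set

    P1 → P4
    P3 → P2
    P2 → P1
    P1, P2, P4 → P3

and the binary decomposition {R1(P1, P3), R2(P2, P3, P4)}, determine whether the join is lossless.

Yes

Common attributes: R1 ∩ R2 = {P3}.
Closure of {P3}: P3 → P2 applies, adding P2; P2 → P1 applies, adding P1; P1 → P4 applies, adding P4. So (P3)⁺ = {P1, P2, P3, P4}.
This closure contains every attribute of R1, so R1 ∩ R2 → R1. The join is lossless.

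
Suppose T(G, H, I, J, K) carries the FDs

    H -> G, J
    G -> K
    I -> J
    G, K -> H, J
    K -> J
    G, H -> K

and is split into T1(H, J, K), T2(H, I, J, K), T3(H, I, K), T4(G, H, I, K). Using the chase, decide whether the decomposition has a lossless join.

Chase test. Columns are G, H, I, J, K; row i has aⱼ where attribute j ∈ Ti, else bᵢⱼ.
Initial tableau (one row per fragment):
  row 1: b11 a2 b13 a4 a5
  row 2: b21 a2 a3 a4 a5
  row 3: b31 a2 a3 b34 a5
  row 4: a1 a2 a3 b44 a5
Rows 1 and 2 agree on H; apply H→G, J and equate their G, J entries.
Rows 1 and 3 agree on H; apply H→G, J and equate their G, J entries.
Rows 1 and 4 agree on H; apply H→G, J and equate their G, J entries.
Row 2 is now all distinguished symbols — the join is lossless.

Yes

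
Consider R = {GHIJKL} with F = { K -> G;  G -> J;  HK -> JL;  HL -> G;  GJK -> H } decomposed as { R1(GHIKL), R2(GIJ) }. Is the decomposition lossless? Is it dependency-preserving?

lossless and dependency-preserving

Lossless test: (GI)⁺ = {GIJ}, which contains all of one fragment — lossless.
Dependency preservation: HK → JL; GJK → H are not contained in any single fragment, but the restricted closure of each left-hand side across the fragments still reaches the right-hand side; the remaining FDs each lie inside some fragment. All dependencies are preserved.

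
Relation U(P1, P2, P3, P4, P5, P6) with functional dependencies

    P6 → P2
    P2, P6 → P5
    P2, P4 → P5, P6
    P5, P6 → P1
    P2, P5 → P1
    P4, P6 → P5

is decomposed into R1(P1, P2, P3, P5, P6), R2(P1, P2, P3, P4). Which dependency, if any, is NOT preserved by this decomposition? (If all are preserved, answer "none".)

P2, P4 → P5, P6

Check P2, P4 → P5, P6: no single fragment contains all of {P2, P4, P5, P6}, and the restricted closure of {P2, P4} across the fragments never reaches {P5, P6}.
P6 → P2 is preserved.
P2, P6 → P5 is preserved.
P5, P6 → P1 is preserved.
P2, P5 → P1 is preserved.
P4, P6 → P5 is preserved.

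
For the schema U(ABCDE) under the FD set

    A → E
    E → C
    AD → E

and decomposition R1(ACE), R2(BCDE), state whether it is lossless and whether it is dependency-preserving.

lossy but dependency-preserving

Lossless test: (CE)⁺ = {CE}, which is a superkey of neither fragment — lossy.
Dependency preservation: AD → E is not contained in any single fragment, but the restricted closure of its left-hand side across the fragments still reaches the right-hand side; the remaining FDs each lie inside some fragment. All dependencies are preserved.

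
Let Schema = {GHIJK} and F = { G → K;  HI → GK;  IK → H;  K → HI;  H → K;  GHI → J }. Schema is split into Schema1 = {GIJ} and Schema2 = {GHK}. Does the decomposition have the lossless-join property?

Common attributes: Schema1 ∩ Schema2 = {G}.
Closure of {G}: G → K applies, adding K; K → HI applies, adding HI; GHI → J applies, adding J. So (G)⁺ = {GHIJK}.
This closure contains every attribute of Schema1, so Schema1 ∩ Schema2 → Schema1. The join is lossless.

Yes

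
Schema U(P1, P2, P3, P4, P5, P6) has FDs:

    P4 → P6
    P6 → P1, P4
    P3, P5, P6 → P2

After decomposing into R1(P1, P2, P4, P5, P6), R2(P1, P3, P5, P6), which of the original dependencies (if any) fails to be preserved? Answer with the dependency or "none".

Check P3, P5, P6 → P2: no single fragment contains all of {P2, P3, P5, P6}, and the restricted closure of {P3, P5, P6} across the fragments never reaches {P2}.
P4 → P6 is preserved.
P6 → P1, P4 is preserved.

P3, P5, P6 → P2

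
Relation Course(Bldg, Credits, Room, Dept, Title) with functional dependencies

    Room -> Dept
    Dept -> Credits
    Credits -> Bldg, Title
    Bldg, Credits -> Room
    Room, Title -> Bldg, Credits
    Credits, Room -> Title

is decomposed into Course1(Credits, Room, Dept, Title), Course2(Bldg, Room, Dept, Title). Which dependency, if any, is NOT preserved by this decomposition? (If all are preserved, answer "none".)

Room → Dept lies within Course1.
Dept → Credits lies within Course1.
Credits → Bldg, Title: restricted closure across fragments reaches Bldg, Title.
Bldg, Credits → Room: restricted closure across fragments reaches Room.
Room, Title → Bldg, Credits: restricted closure across fragments reaches Bldg, Credits.
Credits, Room → Title lies within Course1.
Every dependency is enforceable on the fragments, so the decomposition is dependency-preserving.

none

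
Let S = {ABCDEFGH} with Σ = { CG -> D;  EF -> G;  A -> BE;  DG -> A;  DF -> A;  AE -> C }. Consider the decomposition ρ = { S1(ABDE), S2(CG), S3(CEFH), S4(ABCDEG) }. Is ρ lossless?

Chase test. Columns are ABCDEFGH; row i has aⱼ where attribute j ∈ Si, else bᵢⱼ.
Initial tableau (one row per fragment):
  row 1: a1 a2 b13 a4 a5 b16 b17 b18
  row 2: b21 b22 a3 b24 b25 b26 a7 b28
  row 3: b31 b32 a3 b34 a5 a6 b37 a8
  row 4: a1 a2 a3 a4 a5 b46 a7 b48
Rows 2 and 4 agree on CG; apply CG→D and equate their D entries.
Rows 2 and 4 agree on DG; apply DG→A and equate their A entries.
Rows 1 and 4 agree on AE; apply AE→C and equate their C entries.
Rows 1 and 2 agree on A; apply A→BE and equate their BE entries.
No row becomes fully distinguished — the join is lossy.

No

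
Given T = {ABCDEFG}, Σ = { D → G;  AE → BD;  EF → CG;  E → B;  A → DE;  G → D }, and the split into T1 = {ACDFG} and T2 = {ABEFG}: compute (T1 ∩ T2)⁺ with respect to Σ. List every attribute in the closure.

T1 ∩ T2 = {AFG}.
A → DE applies, adding DE
AE → BD applies, adding B
EF → CG applies, adding C
Closure: {ABCDEFG}.

ABCDEFG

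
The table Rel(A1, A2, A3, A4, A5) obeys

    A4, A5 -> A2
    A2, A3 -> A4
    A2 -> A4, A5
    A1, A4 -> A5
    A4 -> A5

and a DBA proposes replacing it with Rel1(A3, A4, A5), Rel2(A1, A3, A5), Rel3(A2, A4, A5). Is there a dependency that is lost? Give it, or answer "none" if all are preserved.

A4, A5 → A2 lies within Rel3.
A2, A3 → A4: restricted closure across fragments reaches A4.
A2 → A4, A5 lies within Rel3.
A1, A4 → A5: restricted closure across fragments reaches A5.
A4 → A5 lies within Rel1.
Every dependency is enforceable on the fragments, so the decomposition is dependency-preserving.

none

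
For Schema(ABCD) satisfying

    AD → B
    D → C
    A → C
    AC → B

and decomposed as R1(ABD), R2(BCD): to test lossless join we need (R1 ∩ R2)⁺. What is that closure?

R1 ∩ R2 = {BD}.
D → C applies, adding C
Closure: {BCD}.

BCD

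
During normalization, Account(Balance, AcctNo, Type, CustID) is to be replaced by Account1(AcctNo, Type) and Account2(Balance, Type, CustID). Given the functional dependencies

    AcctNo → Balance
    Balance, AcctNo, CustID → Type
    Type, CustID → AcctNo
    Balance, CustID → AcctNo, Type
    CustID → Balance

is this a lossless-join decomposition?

No

Common attributes: Account1 ∩ Account2 = {Type}.
No dependency enlarges {Type}, so (Type)⁺ = {Type}.
The closure contains neither all of Account1 = {AcctNo, Type} nor all of Account2 = {Balance, Type, CustID}, so the common attributes are not a superkey of either fragment. The join is lossy.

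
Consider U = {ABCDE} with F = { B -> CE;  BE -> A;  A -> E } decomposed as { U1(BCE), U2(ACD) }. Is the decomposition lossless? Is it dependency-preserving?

lossy and not dependency-preserving

Lossless test: (C)⁺ = {C}, which is a superkey of neither fragment — lossy.
Dependency preservation: the restricted closure of {BE} across the fragments never reaches {A}, so BE → A cannot be enforced without a join — not preserved.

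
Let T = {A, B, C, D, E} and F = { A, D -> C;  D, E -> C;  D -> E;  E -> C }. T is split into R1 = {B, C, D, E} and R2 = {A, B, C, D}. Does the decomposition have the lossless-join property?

Yes

Common attributes: R1 ∩ R2 = {B, C, D}.
Closure of {B, C, D}: D → E applies, adding E. So (B, C, D)⁺ = {B, C, D, E}.
This closure contains every attribute of R1, so R1 ∩ R2 → R1. The join is lossless.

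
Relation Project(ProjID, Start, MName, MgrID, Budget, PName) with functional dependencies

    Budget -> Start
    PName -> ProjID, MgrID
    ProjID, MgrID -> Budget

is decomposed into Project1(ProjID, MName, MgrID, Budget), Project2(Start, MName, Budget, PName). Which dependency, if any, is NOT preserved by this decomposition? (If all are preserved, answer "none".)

Check PName → ProjID, MgrID: no single fragment contains all of {ProjID, MgrID, PName}, and the restricted closure of {PName} across the fragments never reaches {ProjID, MgrID}.
Budget → Start is preserved.
ProjID, MgrID → Budget is preserved.

PName -> ProjID, MgrID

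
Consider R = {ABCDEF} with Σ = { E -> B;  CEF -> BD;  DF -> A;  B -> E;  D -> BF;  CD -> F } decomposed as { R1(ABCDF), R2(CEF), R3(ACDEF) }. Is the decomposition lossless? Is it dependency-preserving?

lossless but not dependency-preserving

Lossless test (chase): Rows 2 and 3 agree on E; apply E→B and equate their B entries. Rows 2 and 3 agree on CEF; apply CEF→BD and equate their BD entries. Rows 1 and 2 agree on DF; apply DF→A and equate their A entries. Rows 1 and 2 agree on D; apply D→BF and equate their BF entries. Rows 1 and 2 agree on B; apply B→E and equate their E entries. Row 1 is now all distinguished symbols — the join is lossless.
Dependency preservation: the restricted closure of {E} across the fragments never reaches {B}, so E → B cannot be enforced without a join — not preserved.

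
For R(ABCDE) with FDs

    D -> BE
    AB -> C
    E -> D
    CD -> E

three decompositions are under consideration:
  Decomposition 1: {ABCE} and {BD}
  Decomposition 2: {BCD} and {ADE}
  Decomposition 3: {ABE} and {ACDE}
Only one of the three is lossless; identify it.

Decomposition 3

Decomposition 1: common = {B}, closure = {B} → lossy.
Decomposition 2: common = {D}, closure = {BDE} → lossy.
Decomposition 3: common = {AE}, closure = {ABCDE} → lossless.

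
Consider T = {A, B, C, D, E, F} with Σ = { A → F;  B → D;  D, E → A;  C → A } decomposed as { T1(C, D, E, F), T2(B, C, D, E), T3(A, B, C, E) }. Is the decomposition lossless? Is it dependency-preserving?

lossless but not dependency-preserving

Lossless test (chase): Rows 2 and 3 agree on B; apply B→D and equate their D entries. Rows 1 and 2 agree on D, E; apply D, E→A and equate their A entries. Rows 1 and 3 agree on D, E; apply D, E→A and equate their A entries. Rows 1 and 2 agree on A; apply A→F and equate their F entries. Rows 1 and 3 agree on A; apply A→F and equate their F entries. Row 2 is now all distinguished symbols — the join is lossless.
Dependency preservation: the restricted closure of {A} across the fragments never reaches {F}, so A → F cannot be enforced without a join — not preserved.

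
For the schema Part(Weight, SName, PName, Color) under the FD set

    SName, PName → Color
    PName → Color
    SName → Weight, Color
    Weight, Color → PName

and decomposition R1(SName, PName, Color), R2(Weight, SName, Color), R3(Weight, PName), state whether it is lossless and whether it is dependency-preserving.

Lossless test (chase): Rows 1 and 3 agree on PName; apply PName→Color and equate their Color entries. Rows 1 and 2 agree on SName; apply SName→Weight, Color and equate their Weight, Color entries. Rows 1 and 2 agree on Weight, Color; apply Weight, Color→PName and equate their PName entries. Row 1 is now all distinguished symbols — the join is lossless.
Dependency preservation: the restricted closure of {Weight, Color} across the fragments never reaches {PName}, so Weight, Color → PName cannot be enforced without a join — not preserved.

lossless but not dependency-preserving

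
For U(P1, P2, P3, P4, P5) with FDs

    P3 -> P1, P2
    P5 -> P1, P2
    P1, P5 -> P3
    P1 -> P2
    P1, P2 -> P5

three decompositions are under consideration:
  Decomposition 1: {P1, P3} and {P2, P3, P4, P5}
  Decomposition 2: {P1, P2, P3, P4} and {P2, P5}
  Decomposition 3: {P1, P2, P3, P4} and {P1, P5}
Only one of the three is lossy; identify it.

Decomposition 1: common = {P3}, closure = {P1, P2, P3, P5} → lossless.
Decomposition 2: common = {P2}, closure = {P2} → lossy.
Decomposition 3: common = {P1}, closure = {P1, P2, P3, P5} → lossless.

Decomposition 2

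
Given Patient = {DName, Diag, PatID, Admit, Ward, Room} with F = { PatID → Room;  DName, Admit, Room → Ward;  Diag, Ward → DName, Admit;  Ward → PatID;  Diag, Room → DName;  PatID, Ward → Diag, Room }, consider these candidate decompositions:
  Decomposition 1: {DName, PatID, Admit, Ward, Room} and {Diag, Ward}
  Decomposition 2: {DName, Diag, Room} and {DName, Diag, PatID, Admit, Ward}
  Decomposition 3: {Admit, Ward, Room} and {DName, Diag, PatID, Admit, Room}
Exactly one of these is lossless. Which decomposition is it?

Decomposition 1: common = {Ward}, closure = {DName, Diag, PatID, Admit, Ward, Room} → lossless.
Decomposition 2: common = {DName, Diag}, closure = {DName, Diag} → lossy.
Decomposition 3: common = {Admit, Room}, closure = {Admit, Room} → lossy.

Decomposition 1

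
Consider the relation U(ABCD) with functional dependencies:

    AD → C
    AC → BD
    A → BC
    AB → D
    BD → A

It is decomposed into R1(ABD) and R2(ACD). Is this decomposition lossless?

Yes

Common attributes: R1 ∩ R2 = {AD}.
Closure of {AD}: AD → C applies, adding C; AC → BD applies, adding B. So (AD)⁺ = {ABCD}.
This closure contains every attribute of R1, so R1 ∩ R2 → R1. The join is lossless.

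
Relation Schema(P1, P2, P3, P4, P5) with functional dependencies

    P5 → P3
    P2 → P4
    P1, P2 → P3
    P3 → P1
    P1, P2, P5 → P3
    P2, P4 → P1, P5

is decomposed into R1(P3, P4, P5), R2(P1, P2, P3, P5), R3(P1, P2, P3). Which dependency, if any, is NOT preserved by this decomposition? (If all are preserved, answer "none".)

Check P2 → P4: no single fragment contains all of {P2, P4}, and the restricted closure of {P2} across the fragments never reaches {P4}.
P5 → P3 is preserved.
P1, P2 → P3 is preserved.
P3 → P1 is preserved.
P1, P2, P5 → P3 is preserved.
P2, P4 → P1, P5 is preserved.

P2 → P4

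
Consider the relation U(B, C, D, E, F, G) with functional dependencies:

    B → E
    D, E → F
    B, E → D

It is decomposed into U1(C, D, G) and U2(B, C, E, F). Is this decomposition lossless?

No

Common attributes: U1 ∩ U2 = {C}.
No dependency enlarges {C}, so (C)⁺ = {C}.
The closure contains neither all of U1 = {C, D, G} nor all of U2 = {B, C, E, F}, so the common attributes are not a superkey of either fragment. The join is lossy.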